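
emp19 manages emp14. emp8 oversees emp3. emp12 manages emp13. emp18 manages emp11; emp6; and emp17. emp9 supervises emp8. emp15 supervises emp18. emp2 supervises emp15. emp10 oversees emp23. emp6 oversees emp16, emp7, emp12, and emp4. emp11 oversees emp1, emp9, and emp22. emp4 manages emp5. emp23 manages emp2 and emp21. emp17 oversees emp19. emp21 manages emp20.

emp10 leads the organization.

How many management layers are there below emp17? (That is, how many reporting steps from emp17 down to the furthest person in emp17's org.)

The longest chain under emp17 runs emp17 → emp19 → emp14, which is 2 levels below emp17.

2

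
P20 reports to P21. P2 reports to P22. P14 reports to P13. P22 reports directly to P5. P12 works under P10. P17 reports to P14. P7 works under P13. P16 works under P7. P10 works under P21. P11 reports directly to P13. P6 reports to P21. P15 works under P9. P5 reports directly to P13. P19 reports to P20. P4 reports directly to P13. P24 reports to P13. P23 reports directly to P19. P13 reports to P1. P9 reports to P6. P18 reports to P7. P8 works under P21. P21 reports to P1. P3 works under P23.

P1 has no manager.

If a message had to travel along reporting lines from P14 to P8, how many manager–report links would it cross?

4

P14 is 2 levels below P1, and P8 is 2 levels below P1 (their lowest common manager). The shortest path runs up from P14 to P1 and back down to P8: 2 + 2 = 4 links.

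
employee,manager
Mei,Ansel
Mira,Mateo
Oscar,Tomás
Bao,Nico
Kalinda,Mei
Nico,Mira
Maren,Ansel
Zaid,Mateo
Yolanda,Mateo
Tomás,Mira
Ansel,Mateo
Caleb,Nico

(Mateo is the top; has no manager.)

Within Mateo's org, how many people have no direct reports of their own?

The people in Mateo's organization with no one reporting to them are Zaid, Maren, Kalinda, Yolanda, Oscar, Bao, Caleb. That is 7.

7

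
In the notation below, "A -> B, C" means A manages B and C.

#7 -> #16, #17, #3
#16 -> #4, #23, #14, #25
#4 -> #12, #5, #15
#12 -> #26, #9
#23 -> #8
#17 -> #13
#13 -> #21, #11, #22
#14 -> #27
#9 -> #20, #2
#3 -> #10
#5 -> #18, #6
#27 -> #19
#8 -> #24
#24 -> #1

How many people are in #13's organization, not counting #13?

3

#13 directly manages #21, #11, #22. #21 has no reports. #11 has no reports. #22 has no reports. So #13's organization is 3 direct reports plus everyone under them: 1 + 1 + 1 = 3.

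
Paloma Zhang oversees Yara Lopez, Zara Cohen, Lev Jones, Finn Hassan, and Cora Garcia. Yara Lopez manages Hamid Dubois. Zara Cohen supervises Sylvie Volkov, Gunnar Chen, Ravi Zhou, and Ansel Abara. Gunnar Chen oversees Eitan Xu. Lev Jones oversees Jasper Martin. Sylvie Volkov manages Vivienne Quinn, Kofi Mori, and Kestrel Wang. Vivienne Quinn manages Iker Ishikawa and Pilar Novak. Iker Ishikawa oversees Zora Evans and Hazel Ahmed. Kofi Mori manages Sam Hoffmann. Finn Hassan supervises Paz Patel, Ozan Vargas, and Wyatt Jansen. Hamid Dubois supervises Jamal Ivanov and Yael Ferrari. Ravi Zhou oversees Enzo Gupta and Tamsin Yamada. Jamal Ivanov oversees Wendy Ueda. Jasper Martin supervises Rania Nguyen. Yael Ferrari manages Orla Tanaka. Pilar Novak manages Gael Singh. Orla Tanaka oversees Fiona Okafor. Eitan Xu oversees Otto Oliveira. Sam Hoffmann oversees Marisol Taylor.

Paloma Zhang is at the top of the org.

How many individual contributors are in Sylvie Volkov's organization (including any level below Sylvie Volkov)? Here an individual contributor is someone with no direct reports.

The people in Sylvie Volkov's organization with no one reporting to them are Kestrel Wang, Marisol Taylor, Gael Singh, Zora Evans, Hazel Ahmed. That is 5.

5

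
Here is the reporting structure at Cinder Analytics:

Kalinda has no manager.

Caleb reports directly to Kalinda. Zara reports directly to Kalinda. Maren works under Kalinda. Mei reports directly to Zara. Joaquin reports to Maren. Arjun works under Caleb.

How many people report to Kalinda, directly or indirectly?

6

Kalinda directly manages Caleb, Zara, Maren. Under Caleb: Arjun (1). Under Zara: Mei (1). Under Maren: Joaquin (1). So Kalinda's organization is 3 direct reports plus everyone under them: 2 + 2 + 2 = 6.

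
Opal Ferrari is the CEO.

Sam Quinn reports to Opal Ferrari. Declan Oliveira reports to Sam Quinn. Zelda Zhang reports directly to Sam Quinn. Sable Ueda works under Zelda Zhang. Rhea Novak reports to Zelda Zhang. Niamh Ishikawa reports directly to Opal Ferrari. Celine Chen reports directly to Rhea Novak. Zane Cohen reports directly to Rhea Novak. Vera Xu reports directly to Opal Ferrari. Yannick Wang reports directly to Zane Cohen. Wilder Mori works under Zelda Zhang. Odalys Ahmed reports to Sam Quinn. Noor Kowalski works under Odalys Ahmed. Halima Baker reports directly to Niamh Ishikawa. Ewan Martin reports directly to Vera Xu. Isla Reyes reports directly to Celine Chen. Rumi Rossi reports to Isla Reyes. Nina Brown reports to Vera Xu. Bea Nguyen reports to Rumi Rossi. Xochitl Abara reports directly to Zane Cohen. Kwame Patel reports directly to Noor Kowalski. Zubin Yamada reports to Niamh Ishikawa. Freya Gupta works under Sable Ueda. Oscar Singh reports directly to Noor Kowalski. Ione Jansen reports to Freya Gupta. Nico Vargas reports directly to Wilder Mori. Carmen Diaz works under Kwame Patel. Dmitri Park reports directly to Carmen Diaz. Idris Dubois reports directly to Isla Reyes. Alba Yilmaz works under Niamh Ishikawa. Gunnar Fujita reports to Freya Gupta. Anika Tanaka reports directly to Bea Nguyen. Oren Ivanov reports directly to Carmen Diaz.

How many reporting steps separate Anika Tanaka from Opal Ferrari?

Chain from Anika Tanaka up to Opal Ferrari: Anika Tanaka → Bea Nguyen → Rumi Rossi → Isla Reyes → Celine Chen → Rhea Novak → Zelda Zhang → Sam Quinn → Opal Ferrari. That is 8 steps up, so Anika Tanaka is 8 levels below Opal Ferrari.

8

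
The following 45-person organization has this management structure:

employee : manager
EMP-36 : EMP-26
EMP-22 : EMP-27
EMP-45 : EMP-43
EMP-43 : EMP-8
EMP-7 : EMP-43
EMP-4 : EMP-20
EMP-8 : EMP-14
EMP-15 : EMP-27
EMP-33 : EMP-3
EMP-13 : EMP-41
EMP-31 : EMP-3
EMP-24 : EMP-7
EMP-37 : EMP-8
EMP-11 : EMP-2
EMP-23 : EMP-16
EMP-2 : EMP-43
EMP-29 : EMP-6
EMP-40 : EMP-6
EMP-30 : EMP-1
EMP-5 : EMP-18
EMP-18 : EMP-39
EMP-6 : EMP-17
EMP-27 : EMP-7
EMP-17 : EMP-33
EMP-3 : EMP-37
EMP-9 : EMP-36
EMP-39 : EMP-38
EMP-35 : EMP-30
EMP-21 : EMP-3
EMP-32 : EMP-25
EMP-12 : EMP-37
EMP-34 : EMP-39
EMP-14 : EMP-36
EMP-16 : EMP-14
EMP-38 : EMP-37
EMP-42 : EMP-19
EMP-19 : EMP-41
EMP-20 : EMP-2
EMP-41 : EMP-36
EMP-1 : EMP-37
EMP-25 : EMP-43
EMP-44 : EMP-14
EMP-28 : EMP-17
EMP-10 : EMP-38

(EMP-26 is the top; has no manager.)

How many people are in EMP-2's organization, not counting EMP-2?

3

EMP-2 directly manages EMP-20, EMP-11. Under EMP-20: EMP-4 (1). EMP-11 has no reports. So EMP-2's organization is 2 direct reports plus everyone under them: 2 + 1 = 3.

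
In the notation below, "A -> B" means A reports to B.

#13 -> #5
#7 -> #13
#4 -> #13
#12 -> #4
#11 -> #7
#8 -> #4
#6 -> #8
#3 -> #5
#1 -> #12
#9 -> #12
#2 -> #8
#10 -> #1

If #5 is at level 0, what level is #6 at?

4

Chain from #6 up to #5: #6 → #8 → #4 → #13 → #5. That is 4 steps up, so #6 is 4 levels below #5.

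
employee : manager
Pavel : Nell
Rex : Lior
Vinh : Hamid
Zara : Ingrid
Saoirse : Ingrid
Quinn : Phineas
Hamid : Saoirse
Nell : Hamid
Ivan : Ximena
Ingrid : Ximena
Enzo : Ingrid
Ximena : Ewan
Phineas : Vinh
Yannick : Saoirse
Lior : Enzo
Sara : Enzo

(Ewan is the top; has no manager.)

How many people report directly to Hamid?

Hamid directly manages Vinh, Nell. That is 2 direct reports.

2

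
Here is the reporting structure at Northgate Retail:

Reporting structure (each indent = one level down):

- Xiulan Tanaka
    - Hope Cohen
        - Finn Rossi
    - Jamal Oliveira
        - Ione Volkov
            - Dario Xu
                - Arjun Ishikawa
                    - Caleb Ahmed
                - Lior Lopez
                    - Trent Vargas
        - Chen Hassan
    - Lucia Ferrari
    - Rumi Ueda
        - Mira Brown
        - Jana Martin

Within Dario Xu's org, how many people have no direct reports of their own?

The people in Dario Xu's organization with no one reporting to them are Trent Vargas, Caleb Ahmed. That is 2.

2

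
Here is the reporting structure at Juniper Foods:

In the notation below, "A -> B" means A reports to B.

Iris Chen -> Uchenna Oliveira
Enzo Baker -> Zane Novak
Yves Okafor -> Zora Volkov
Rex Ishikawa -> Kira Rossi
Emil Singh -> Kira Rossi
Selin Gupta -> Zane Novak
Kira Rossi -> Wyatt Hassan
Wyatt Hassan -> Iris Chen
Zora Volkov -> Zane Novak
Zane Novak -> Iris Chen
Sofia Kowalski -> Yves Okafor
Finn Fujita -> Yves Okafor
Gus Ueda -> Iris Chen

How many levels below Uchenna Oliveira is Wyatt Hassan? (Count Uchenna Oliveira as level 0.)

2

Chain from Wyatt Hassan up to Uchenna Oliveira: Wyatt Hassan → Iris Chen → Uchenna Oliveira. That is 2 steps up, so Wyatt Hassan is 2 levels below Uchenna Oliveira.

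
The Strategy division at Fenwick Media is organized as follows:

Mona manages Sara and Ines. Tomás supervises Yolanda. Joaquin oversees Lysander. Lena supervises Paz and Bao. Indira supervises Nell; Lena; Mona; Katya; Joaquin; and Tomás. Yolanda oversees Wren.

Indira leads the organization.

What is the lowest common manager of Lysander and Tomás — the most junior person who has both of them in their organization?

Lysander's chain of managers is Joaquin, Indira. Tomás's chain of managers is Indira. The first manager that appears in both chains is Indira.

Indira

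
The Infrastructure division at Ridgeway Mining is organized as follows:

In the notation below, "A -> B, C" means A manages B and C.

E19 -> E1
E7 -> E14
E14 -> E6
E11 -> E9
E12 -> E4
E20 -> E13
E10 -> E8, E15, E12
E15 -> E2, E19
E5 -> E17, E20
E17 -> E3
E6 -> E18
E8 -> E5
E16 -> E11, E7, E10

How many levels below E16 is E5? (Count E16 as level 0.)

Chain from E5 up to E16: E5 → E8 → E10 → E16. That is 3 steps up, so E5 is 3 levels below E16.

3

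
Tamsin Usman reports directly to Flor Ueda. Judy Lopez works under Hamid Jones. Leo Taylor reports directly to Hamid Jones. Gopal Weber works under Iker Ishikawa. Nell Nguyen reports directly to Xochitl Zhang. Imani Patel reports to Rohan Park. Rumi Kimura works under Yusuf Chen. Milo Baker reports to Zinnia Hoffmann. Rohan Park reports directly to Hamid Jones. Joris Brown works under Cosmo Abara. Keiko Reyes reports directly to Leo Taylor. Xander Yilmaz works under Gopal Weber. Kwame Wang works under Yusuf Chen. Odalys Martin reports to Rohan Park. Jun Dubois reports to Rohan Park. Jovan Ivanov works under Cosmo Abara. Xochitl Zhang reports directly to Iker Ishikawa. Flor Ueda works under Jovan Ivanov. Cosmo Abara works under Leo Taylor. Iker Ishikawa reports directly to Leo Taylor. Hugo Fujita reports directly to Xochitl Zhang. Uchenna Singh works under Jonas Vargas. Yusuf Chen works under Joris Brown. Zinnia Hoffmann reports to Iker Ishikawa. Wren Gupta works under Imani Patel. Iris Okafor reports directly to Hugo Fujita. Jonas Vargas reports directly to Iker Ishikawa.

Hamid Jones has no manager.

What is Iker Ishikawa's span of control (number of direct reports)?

4

Iker Ishikawa directly manages Gopal Weber, Jonas Vargas, Zinnia Hoffmann, Xochitl Zhang. That is 4 direct reports.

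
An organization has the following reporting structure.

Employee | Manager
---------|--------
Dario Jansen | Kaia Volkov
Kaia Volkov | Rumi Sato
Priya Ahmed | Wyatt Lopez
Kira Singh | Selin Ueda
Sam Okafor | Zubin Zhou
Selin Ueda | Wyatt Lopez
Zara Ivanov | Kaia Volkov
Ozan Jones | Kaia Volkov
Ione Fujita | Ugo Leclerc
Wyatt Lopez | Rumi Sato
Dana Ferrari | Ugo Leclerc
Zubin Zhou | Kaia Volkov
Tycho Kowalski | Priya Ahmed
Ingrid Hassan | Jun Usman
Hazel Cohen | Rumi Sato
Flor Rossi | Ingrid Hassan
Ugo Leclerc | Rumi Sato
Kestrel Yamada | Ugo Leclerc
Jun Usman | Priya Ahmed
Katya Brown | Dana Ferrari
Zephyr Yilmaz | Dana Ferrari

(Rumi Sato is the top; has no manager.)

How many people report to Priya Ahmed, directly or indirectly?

Priya Ahmed directly manages Tycho Kowalski, Jun Usman. Tycho Kowalski has no reports. Under Jun Usman: Ingrid Hassan, Flor Rossi (2). So Priya Ahmed's organization is 2 direct reports plus everyone under them: 1 + 3 = 4.

4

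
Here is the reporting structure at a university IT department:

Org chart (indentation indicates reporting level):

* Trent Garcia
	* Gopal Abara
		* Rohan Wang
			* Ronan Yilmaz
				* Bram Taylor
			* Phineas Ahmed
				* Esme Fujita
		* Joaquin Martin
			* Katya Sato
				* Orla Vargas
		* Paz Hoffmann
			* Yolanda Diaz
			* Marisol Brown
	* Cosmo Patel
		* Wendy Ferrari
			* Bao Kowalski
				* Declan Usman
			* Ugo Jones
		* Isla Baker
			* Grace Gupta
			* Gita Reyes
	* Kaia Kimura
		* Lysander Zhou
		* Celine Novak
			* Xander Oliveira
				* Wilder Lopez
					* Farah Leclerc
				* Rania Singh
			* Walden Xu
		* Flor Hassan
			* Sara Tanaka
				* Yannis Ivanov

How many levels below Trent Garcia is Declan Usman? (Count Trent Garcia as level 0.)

Chain from Declan Usman up to Trent Garcia: Declan Usman → Bao Kowalski → Wendy Ferrari → Cosmo Patel → Trent Garcia. That is 4 steps up, so Declan Usman is 4 levels below Trent Garcia.

4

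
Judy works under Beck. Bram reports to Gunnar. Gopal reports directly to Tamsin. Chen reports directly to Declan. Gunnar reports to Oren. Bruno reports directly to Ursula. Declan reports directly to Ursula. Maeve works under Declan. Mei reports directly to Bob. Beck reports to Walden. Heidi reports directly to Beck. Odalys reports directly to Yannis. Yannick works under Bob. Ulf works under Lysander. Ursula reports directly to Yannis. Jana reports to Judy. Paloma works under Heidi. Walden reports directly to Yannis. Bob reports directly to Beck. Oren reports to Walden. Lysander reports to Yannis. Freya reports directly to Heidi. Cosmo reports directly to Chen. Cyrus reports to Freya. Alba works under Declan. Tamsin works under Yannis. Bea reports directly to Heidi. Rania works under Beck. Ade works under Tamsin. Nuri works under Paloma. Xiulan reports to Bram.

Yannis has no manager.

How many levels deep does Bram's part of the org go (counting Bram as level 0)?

The longest chain under Bram runs Bram → Xiulan, which is 1 level below Bram.

1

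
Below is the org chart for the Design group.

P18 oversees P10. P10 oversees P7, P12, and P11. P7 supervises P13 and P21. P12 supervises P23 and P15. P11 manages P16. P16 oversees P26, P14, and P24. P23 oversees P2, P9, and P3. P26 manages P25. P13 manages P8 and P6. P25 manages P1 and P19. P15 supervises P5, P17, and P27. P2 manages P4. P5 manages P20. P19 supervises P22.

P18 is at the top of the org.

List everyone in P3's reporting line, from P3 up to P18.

P3 -> P23 -> P12 -> P10 -> P18

P3 reports to P23. P23 reports to P12. P12 reports to P10. P10 reports to P18. P18 is at the top.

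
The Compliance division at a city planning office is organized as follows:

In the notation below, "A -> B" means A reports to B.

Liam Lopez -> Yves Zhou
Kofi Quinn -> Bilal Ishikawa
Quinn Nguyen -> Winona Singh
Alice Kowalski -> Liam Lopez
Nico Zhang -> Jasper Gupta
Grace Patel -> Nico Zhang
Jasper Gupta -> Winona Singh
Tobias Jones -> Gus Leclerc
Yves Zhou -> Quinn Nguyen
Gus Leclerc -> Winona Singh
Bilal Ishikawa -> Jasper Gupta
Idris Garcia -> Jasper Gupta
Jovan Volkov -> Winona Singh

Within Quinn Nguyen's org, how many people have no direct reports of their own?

The only person in Quinn Nguyen's organization with no one reporting to them is Alice Kowalski. That is 1.

1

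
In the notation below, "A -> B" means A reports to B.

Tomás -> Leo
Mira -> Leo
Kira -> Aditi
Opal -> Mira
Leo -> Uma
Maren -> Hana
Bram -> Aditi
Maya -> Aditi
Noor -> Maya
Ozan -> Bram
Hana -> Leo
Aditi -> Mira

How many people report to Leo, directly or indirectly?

Leo directly manages Mira, Hana, Tomás. Under Mira: Opal, Aditi, Kira, Maya, Noor, Bram, Ozan (7). Under Hana: Maren (1). Tomás has no reports. So Leo's organization is 3 direct reports plus everyone under them: 8 + 2 + 1 = 11.

11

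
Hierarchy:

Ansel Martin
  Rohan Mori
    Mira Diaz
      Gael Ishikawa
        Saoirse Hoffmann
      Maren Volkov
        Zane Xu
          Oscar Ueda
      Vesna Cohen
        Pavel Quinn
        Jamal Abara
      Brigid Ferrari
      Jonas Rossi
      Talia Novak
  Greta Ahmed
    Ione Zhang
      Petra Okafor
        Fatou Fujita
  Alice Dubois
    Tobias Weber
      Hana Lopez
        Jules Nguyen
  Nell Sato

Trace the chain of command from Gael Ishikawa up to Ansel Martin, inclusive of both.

Gael Ishikawa -> Mira Diaz -> Rohan Mori -> Ansel Martin

Gael Ishikawa reports to Mira Diaz. Mira Diaz reports to Rohan Mori. Rohan Mori reports to Ansel Martin. Ansel Martin is at the top.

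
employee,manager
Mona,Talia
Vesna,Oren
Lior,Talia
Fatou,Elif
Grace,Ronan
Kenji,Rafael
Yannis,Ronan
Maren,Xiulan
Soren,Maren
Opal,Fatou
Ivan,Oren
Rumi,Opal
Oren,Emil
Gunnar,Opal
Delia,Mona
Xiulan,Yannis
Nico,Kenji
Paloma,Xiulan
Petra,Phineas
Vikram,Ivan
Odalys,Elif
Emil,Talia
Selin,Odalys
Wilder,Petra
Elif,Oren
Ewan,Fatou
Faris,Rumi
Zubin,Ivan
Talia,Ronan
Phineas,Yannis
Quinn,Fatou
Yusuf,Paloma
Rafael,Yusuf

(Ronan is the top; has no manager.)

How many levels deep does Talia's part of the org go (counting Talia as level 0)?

7

The longest chain under Talia runs Talia → Emil → Oren → Elif → Fatou → Opal → Rumi → Faris, which is 7 levels below Talia.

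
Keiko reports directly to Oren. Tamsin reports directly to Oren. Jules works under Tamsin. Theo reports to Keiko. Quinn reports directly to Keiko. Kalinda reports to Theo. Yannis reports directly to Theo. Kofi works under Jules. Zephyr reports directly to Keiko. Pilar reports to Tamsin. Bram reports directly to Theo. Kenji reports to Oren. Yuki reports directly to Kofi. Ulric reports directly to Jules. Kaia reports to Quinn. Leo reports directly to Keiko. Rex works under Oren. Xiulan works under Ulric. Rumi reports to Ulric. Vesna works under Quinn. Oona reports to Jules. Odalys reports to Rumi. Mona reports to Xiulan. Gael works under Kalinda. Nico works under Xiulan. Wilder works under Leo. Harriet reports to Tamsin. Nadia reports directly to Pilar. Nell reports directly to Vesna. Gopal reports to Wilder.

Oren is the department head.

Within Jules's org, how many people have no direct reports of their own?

5

The people in Jules's organization with no one reporting to them are Oona, Odalys, Nico, Mona, Yuki. That is 5.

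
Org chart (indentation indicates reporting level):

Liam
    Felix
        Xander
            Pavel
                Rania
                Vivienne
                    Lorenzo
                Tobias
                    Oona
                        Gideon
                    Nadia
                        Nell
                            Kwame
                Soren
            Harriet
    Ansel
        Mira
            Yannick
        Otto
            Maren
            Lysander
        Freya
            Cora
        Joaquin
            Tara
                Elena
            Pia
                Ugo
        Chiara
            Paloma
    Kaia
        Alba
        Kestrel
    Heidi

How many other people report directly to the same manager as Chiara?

Chiara reports to Ansel. Ansel's other direct reports are Mira, Otto, Freya, Joaquin — 4 peers.

4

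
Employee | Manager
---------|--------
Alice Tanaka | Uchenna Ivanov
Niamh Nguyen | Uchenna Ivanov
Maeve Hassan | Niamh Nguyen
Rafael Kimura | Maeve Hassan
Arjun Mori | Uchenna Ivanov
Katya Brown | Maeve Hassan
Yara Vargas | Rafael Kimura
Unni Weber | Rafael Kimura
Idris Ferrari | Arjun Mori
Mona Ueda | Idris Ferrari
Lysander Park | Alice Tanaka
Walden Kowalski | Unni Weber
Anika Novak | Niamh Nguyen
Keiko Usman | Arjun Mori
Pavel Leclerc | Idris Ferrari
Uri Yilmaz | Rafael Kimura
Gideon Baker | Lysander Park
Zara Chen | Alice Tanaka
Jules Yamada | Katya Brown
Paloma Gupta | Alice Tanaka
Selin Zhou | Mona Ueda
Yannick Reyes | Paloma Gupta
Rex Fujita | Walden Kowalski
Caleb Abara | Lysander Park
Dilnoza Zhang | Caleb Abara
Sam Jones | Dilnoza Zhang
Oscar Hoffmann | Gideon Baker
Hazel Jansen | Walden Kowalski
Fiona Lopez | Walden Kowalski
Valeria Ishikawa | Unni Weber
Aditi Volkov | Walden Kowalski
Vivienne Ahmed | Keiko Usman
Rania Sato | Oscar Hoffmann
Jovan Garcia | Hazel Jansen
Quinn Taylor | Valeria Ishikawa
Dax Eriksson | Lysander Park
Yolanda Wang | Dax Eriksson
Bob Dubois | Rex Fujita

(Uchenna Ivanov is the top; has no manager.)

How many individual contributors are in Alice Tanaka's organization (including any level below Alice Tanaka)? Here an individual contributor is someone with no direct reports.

5

The people in Alice Tanaka's organization with no one reporting to them are Yannick Reyes, Zara Chen, Yolanda Wang, Sam Jones, Rania Sato. That is 5.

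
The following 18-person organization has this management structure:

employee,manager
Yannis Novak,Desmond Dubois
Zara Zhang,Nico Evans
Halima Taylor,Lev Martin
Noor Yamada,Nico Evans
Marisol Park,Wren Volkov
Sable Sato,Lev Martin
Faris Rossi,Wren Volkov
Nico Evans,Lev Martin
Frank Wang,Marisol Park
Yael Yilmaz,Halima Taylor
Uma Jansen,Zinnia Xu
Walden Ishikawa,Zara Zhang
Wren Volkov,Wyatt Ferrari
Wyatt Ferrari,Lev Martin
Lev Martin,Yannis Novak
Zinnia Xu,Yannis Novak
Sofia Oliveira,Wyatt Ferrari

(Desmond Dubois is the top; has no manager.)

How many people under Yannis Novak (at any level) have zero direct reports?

The people in Yannis Novak's organization with no one reporting to them are Uma Jansen, Yael Yilmaz, Sofia Oliveira, Faris Rossi, Frank Wang, Sable Sato, Noor Yamada, Walden Ishikawa. That is 8.

8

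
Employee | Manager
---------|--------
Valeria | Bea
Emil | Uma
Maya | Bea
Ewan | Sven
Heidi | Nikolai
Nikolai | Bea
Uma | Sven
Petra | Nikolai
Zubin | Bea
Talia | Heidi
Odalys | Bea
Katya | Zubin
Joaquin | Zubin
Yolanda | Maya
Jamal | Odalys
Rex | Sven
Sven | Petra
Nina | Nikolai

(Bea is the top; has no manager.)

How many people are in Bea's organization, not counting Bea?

18

Bea directly manages Maya, Nikolai, Zubin, Odalys, Valeria. Under Maya: Yolanda (1). Under Nikolai: Nina, Petra, Sven, Ewan, Rex, Uma, Emil, Heidi, Talia (9). Under Zubin: Katya, Joaquin (2). Under Odalys: Jamal (1). Valeria has no reports. So Bea's organization is 5 direct reports plus everyone under them: 2 + 10 + 3 + 2 + 1 = 18.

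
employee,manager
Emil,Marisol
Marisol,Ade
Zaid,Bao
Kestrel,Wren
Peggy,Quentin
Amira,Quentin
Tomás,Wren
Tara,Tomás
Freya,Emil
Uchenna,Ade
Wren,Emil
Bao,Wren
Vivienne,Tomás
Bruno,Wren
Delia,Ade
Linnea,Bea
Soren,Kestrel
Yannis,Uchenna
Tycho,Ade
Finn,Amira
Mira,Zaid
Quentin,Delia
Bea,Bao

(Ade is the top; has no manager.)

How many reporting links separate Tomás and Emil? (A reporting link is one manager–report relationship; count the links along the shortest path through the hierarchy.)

Tomás is in Emil's organization: the chain from Tomás up to Emil is Tomás → Wren → Emil, which is 2 links.

2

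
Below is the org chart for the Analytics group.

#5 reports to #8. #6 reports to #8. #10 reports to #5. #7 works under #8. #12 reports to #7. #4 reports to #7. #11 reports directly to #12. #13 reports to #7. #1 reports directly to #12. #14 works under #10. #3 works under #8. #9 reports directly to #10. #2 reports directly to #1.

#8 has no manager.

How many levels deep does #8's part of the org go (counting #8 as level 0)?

4

The longest chain under #8 runs #8 → #7 → #12 → #1 → #2, which is 4 levels below #8.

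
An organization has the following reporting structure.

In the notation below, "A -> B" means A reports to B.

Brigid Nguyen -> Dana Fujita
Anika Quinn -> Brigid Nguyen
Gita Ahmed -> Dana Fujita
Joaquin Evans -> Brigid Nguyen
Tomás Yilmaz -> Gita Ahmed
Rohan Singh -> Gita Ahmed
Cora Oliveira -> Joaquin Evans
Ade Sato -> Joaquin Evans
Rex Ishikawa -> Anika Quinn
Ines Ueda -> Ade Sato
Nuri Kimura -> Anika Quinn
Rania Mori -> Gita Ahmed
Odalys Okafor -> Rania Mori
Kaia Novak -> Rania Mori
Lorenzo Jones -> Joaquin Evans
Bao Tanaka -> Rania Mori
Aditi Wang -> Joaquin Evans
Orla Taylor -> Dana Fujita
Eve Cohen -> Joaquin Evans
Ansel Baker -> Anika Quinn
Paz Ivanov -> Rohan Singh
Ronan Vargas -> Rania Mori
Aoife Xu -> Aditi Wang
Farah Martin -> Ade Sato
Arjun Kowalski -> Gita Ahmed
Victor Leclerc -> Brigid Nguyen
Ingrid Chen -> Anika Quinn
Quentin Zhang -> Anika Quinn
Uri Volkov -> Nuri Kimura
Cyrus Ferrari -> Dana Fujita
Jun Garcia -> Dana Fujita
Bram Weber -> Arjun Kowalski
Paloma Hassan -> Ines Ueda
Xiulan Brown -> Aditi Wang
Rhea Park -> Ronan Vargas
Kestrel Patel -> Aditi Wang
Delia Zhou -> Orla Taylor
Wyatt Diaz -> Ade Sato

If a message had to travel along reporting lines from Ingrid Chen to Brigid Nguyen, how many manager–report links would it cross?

2

Ingrid Chen is in Brigid Nguyen's organization: the chain from Ingrid Chen up to Brigid Nguyen is Ingrid Chen → Anika Quinn → Brigid Nguyen, which is 2 links.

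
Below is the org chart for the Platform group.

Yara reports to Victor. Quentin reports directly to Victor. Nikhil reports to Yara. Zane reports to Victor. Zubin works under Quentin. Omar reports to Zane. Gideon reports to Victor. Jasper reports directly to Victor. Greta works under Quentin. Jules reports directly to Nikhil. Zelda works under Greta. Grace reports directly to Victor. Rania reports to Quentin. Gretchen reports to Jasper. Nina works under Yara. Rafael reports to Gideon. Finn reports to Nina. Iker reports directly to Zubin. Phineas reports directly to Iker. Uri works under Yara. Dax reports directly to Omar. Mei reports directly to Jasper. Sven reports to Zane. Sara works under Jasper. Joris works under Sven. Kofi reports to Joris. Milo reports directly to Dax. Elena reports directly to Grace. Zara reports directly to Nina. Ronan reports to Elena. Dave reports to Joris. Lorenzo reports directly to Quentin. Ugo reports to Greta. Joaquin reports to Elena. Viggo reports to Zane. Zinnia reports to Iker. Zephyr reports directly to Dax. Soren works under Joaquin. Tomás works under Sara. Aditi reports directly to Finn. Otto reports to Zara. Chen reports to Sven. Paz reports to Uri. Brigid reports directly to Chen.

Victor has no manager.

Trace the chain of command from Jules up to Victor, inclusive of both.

Jules -> Nikhil -> Yara -> Victor

Jules reports to Nikhil. Nikhil reports to Yara. Yara reports to Victor. Victor is at the top.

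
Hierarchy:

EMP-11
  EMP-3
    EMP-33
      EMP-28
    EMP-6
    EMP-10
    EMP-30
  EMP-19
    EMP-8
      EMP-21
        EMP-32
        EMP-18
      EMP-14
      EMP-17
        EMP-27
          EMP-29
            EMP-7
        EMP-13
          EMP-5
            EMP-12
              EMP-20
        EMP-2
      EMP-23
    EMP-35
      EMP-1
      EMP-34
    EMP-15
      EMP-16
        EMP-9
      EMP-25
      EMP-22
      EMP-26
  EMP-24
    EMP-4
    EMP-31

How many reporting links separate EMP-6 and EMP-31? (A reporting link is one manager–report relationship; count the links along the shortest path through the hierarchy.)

EMP-6 is 2 levels below EMP-11, and EMP-31 is 2 levels below EMP-11 (their lowest common manager). The shortest path runs up from EMP-6 to EMP-11 and back down to EMP-31: 2 + 2 = 4 links.

4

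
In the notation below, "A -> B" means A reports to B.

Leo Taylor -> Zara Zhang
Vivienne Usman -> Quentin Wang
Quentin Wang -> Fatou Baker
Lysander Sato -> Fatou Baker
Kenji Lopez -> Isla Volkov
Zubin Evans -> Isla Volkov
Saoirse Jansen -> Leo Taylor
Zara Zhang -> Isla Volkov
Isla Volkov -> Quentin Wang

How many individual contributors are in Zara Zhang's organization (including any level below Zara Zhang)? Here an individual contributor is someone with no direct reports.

The only person in Zara Zhang's organization with no one reporting to them is Saoirse Jansen. That is 1.

1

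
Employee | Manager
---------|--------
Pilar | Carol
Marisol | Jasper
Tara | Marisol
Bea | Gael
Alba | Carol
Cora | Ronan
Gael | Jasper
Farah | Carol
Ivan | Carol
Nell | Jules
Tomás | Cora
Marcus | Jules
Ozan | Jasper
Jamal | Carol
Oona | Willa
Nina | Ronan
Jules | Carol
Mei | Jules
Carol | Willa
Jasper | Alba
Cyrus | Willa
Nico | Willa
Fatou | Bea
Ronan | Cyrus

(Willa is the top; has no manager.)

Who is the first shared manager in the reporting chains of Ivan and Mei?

Carol

Ivan's chain of managers is Carol, Willa. Mei's chain of managers is Jules, Carol, Willa. The first manager that appears in both chains is Carol.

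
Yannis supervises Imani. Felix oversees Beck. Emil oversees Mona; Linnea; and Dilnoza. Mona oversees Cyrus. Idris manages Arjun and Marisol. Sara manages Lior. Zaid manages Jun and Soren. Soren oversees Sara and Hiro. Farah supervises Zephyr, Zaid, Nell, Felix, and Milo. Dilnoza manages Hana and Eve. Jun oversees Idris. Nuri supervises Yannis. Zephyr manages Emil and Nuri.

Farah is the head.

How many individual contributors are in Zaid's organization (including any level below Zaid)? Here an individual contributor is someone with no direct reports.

The people in Zaid's organization with no one reporting to them are Hiro, Lior, Arjun, Marisol. That is 4.

4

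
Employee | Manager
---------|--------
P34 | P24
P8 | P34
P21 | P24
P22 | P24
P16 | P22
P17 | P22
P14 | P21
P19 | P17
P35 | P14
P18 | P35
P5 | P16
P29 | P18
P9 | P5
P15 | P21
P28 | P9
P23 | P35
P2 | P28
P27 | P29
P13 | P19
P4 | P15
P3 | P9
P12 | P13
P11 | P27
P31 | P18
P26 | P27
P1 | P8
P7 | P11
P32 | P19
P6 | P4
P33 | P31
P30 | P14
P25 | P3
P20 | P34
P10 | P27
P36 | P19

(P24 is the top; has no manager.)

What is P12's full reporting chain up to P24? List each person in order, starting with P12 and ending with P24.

P12 reports to P13. P13 reports to P19. P19 reports to P17. P17 reports to P22. P22 reports to P24. P24 is at the top.

P12 -> P13 -> P19 -> P17 -> P22 -> P24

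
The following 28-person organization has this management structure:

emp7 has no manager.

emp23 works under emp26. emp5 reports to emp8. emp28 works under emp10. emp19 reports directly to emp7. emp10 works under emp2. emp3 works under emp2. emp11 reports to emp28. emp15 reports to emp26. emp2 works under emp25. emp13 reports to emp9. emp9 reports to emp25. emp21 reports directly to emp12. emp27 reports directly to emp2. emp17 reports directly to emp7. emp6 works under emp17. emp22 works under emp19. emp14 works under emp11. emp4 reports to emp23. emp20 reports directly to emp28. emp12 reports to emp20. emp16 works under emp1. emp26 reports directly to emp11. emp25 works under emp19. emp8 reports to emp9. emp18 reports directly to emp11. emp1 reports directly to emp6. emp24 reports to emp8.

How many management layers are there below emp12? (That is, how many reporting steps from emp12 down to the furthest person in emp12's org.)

The longest chain under emp12 runs emp12 → emp21, which is 1 level below emp12.

1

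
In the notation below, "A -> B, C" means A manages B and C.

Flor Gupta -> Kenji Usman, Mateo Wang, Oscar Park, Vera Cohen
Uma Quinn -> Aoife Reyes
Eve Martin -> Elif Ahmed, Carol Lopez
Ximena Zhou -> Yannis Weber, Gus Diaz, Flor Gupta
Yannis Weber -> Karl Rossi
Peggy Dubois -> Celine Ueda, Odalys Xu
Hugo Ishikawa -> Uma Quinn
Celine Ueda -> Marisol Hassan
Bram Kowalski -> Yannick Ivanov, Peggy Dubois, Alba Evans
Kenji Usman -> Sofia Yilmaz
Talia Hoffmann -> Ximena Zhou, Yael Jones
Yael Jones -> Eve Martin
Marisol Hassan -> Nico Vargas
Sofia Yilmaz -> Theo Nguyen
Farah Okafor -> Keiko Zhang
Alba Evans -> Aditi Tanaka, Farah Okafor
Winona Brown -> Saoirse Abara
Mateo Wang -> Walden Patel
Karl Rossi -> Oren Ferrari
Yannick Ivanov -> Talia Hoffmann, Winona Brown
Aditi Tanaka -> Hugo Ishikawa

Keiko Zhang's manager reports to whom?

Alba Evans

Keiko Zhang reports to Farah Okafor, and Farah Okafor reports to Alba Evans. So Keiko Zhang's skip-level manager is Alba Evans.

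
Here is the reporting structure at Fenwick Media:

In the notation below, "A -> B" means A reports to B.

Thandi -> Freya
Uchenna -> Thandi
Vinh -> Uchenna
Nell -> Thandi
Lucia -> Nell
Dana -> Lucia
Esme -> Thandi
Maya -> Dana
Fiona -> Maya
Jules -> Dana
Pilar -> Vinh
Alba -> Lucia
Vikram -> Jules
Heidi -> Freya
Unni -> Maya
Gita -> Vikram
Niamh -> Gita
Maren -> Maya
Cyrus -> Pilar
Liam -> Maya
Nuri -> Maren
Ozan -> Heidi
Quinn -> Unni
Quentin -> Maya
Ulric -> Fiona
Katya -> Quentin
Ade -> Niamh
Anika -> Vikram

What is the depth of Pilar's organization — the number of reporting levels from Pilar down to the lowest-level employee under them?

1

The longest chain under Pilar runs Pilar → Cyrus, which is 1 level below Pilar.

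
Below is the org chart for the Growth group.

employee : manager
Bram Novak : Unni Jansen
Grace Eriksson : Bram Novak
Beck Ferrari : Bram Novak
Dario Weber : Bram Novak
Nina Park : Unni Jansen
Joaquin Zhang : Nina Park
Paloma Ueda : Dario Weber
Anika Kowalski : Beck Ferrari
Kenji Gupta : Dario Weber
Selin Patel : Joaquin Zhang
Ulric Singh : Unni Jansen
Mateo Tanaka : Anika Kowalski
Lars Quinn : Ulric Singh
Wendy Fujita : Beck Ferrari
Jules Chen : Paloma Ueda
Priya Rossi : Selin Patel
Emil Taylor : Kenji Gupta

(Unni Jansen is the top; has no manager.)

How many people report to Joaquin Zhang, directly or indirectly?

Joaquin Zhang directly manages Selin Patel. Under Selin Patel: Priya Rossi (1). That's 2 in total.

2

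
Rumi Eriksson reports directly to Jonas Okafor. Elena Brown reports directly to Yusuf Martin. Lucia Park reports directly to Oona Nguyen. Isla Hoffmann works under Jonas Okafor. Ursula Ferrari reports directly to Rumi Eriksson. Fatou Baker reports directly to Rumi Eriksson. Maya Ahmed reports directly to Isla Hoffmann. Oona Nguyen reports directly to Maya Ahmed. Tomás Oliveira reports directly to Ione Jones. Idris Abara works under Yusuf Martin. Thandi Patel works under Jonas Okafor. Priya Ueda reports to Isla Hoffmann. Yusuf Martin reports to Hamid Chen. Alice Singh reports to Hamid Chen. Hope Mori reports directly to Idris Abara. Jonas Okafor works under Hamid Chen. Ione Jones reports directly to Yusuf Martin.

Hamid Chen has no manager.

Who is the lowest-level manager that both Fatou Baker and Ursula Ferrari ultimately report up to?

Rumi Eriksson

Fatou Baker's chain of managers is Rumi Eriksson, Jonas Okafor, Hamid Chen. Ursula Ferrari's chain of managers is Rumi Eriksson, Jonas Okafor, Hamid Chen. The first manager that appears in both chains is Rumi Eriksson.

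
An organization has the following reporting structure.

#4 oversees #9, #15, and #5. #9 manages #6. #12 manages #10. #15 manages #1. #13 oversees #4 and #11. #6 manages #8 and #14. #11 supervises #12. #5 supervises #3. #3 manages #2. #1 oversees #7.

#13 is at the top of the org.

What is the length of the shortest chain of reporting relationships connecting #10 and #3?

6

#10 is 3 levels below #13, and #3 is 3 levels below #13 (their lowest common manager). The shortest path runs up from #10 to #13 and back down to #3: 3 + 3 = 6 links.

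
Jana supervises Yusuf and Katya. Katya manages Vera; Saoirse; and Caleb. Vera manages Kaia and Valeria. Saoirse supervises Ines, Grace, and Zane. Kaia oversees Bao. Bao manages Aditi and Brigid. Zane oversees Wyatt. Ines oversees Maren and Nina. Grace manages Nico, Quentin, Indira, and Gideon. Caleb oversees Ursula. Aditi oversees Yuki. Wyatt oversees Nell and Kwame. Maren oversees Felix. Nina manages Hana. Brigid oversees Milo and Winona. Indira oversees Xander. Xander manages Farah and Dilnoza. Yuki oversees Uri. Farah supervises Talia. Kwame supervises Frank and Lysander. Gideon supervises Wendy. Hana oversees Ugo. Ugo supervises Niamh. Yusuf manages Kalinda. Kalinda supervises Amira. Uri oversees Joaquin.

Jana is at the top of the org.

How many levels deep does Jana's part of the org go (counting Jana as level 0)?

The longest chain under Jana runs Jana → Katya → Vera → Kaia → Bao → Aditi → Yuki → Uri → Joaquin, which is 8 levels below Jana.

8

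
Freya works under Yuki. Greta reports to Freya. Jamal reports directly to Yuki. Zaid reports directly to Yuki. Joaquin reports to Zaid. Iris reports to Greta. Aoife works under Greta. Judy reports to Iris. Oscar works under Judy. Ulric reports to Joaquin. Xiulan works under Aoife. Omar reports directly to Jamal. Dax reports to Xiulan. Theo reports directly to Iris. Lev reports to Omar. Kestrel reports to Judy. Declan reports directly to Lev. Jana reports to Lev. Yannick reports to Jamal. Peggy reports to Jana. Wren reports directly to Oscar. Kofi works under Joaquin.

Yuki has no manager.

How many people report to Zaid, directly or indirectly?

Zaid directly manages Joaquin. Under Joaquin: Kofi, Ulric (2). That's 3 in total.

3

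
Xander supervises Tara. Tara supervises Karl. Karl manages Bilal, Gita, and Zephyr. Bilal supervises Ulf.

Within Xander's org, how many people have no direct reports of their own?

The people in Xander's organization with no one reporting to them are Gita, Ulf, Zephyr. That is 3.

3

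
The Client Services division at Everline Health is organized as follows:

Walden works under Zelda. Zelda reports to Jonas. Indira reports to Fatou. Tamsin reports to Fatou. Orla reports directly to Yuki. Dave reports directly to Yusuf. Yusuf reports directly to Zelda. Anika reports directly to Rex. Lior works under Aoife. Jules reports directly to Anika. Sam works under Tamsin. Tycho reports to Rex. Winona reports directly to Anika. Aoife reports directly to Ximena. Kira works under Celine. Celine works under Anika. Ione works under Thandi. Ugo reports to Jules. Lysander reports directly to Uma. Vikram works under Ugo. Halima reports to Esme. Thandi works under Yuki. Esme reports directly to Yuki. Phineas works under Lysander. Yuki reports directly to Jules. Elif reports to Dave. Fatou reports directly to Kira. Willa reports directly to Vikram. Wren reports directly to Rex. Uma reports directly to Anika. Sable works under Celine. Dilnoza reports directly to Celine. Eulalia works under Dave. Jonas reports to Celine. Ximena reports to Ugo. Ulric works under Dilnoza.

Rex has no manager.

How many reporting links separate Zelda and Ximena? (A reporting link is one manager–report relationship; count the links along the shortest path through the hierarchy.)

Zelda is 3 levels below Anika, and Ximena is 3 levels below Anika (their lowest common manager). The shortest path runs up from Zelda to Anika and back down to Ximena: 3 + 3 = 6 links.

6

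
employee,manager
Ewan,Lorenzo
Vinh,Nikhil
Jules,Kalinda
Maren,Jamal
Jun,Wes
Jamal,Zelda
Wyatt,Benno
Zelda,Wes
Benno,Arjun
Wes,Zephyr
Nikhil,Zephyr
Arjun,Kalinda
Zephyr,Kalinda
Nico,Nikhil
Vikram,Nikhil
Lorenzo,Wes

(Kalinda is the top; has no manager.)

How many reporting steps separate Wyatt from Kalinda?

3

Chain from Wyatt up to Kalinda: Wyatt → Benno → Arjun → Kalinda. That is 3 steps up, so Wyatt is 3 levels below Kalinda.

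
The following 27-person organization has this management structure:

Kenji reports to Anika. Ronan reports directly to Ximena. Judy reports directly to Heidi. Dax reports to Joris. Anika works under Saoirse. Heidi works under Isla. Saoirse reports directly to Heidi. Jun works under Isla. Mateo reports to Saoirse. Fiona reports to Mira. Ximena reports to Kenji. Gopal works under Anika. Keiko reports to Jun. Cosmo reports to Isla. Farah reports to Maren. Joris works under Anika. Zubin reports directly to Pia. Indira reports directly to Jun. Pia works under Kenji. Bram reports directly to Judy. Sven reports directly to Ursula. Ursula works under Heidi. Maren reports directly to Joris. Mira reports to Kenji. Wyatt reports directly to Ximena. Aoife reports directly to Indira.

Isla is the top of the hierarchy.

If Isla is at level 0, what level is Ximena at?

5

Chain from Ximena up to Isla: Ximena → Kenji → Anika → Saoirse → Heidi → Isla. That is 5 steps up, so Ximena is 5 levels below Isla.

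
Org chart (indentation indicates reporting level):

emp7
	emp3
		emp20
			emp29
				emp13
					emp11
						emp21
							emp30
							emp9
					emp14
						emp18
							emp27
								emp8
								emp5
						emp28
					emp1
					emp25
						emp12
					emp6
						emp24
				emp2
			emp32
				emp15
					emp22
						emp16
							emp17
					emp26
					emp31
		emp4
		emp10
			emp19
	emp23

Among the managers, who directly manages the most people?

Direct-report counts: emp7 has 2; emp3 has 3; emp10 has 1; emp20 has 2; emp32 has 1; emp15 has 3; emp22 has 1; emp16 has 1; emp29 has 2; emp13 has 5; emp6 has 1; emp25 has 1; emp14 has 2; emp18 has 1; emp27 has 2; emp11 has 1; emp21 has 2. The largest is 5, held by emp13.

emp13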